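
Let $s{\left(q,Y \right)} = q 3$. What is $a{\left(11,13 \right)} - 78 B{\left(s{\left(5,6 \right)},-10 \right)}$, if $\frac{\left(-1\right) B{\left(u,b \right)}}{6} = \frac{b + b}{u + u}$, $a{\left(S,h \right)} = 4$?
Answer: $-308$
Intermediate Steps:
$s{\left(q,Y \right)} = 3 q$
$B{\left(u,b \right)} = - \frac{6 b}{u}$ ($B{\left(u,b \right)} = - 6 \frac{b + b}{u + u} = - 6 \frac{2 b}{2 u} = - 6 \cdot 2 b \frac{1}{2 u} = - 6 \frac{b}{u} = - \frac{6 b}{u}$)
$a{\left(11,13 \right)} - 78 B{\left(s{\left(5,6 \right)},-10 \right)} = 4 - 78 \left(\left(-6\right) \left(-10\right) \frac{1}{3 \cdot 5}\right) = 4 - 78 \left(\left(-6\right) \left(-10\right) \frac{1}{15}\right) = 4 - 312 = -308$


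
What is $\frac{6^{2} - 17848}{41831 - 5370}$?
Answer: $- \frac{17812}{36461} \approx -0.48852$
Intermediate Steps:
$\frac{6^{2} - 17848}{41831 - 5370} = \frac{36 - 17848}{36461} = \left(-17812\right) \frac{1}{36461} = - \frac{17812}{36461}$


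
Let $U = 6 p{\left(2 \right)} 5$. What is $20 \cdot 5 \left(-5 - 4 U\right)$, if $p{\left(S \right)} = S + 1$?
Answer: $-36500$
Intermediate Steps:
$p{\left(S \right)} = 1 + S$
$U = 90$ ($U = 6 \left(1 + 2\right) 5 = 6 \cdot 3 \cdot 5 = 18 \cdot 5 = 90$)
$20 \cdot 5 \left(-5 - 4 U\right) = 20 \cdot 5 \left(-5 - 360\right) = 100 \left(-5 - 360\right) = 100 \left(-365\right) = -36500$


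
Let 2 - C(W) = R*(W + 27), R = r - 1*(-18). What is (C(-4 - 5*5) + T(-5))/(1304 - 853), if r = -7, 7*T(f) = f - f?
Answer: 24/451 ≈ 0.053215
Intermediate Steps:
T(f) = 0 (T(f) = (f - f)/7 = (⅐)*0 = 0)
R = 11 (R = -7 - 1*(-18) = -7 + 18 = 11)
C(W) = -295 - 11*W (C(W) = 2 - 11*(W + 27) = 2 - 11*(27 + W) = 2 - (297 + 11*W) = 2 + (-297 - 11*W) = -295 - 11*W)
(C(-4 - 5*5) + T(-5))/(1304 - 853) = ((-295 - 11*(-4 - 5*5)) + 0)/(1304 - 853) = ((-295 - 11*(-4 - 25)) + 0)/451 = ((-295 - 11*(-29)) + 0)*(1/451) = ((-295 + 319) + 0)*(1/451) = (24 + 0)*(1/451) = 24*(1/451) = 24/451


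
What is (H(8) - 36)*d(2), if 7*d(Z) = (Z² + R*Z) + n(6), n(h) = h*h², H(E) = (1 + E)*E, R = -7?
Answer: 7416/7 ≈ 1059.4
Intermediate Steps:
H(E) = E*(1 + E)
n(h) = h³
d(Z) = 216/7 - Z + Z²/7 (d(Z) = ((Z² - 7*Z) + 6³)/7 = ((Z² - 7*Z) + 216)/7 = (216 + Z² - 7*Z)/7 = 216/7 - Z + Z²/7)
(H(8) - 36)*d(2) = (8*(1 + 8) - 36)*(216/7 - 1*2 + (⅐)*2²) = (8*9 - 36)*(216/7 - 2 + (⅐)*4) = (72 - 36)*(216/7 - 2 + 4/7) = 36*(206/7) = 7416/7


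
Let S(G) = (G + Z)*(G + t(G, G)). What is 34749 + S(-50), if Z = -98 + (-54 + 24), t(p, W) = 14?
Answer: 41157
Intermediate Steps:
Z = -128 (Z = -98 - 30 = -128)
S(G) = (-128 + G)*(14 + G) (S(G) = (G - 128)*(G + 14) = (-128 + G)*(14 + G))
34749 + S(-50) = 34749 + (-1792 + (-50)² - 114*(-50)) = 34749 + (-1792 + 2500 + 5700) = 34749 + 6408 = 41157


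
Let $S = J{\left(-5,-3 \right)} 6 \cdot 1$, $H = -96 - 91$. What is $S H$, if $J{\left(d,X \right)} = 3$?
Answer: $-3366$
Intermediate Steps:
$H = -187$
$S = 18$ ($S = 3 \cdot 6 \cdot 1 = 18 \cdot 1 = 18$)
$S H = 18 \left(-187\right) = -3366$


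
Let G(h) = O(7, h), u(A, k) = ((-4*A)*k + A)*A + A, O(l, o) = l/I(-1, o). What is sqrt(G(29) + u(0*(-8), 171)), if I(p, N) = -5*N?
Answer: I*sqrt(1015)/145 ≈ 0.21972*I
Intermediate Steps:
O(l, o) = -l/(5*o) (O(l, o) = l/((-5*o)) = l*(-1/(5*o)) = -l/(5*o))
u(A, k) = A + A*(A - 4*A*k) (u(A, k) = (-4*A*k + A)*A + A = (A - 4*A*k)*A + A = A*(A - 4*A*k) + A = A + A*(A - 4*A*k))
G(h) = -7/(5*h) (G(h) = -1/5*7/h = -7/(5*h))
sqrt(G(29) + u(0*(-8), 171)) = sqrt(-7/5/29 + (0*(-8))*(1 + 0*(-8) - 4*0*(-8)*171)) = sqrt(-7/5*1/29 + 0*(1 + 0 - 4*0*171)) = sqrt(-7/145 + 0*(1 + 0 + 0)) = sqrt(-7/145 + 0*1) = sqrt(-7/145 + 0) = sqrt(-7/145) = I*sqrt(1015)/145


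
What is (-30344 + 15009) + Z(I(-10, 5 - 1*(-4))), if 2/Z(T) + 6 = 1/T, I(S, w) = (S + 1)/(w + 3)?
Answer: -168688/11 ≈ -15335.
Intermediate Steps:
I(S, w) = (1 + S)/(3 + w)
Z(T) = 2/(-6 + 1/T)
(-30344 + 15009) + Z(I(-10, 5 - 1*(-4))) = (-30344 + 15009) - 2*(1 - 10)/(3 + (5 - 1*(-4)))/(-1 + 6*((1 - 10)/(3 + (5 - 1*(-4))))) = -15335 - 2*-9/(3 + (5 + 4))/(-1 + 6*(-9/(3 + (5 + 4)))) = -15335 - 2*-9/(3 + 9)/(-1 + 6*(-9/(3 + 9))) = -15335 - 2*-9/12/(-1 + 6*(-9/12)) = -15335 - 2*(1/12)*(-9)/(-1 + 6*((1/12)*(-9))) = -15335 - 2*(-3/4)/(-1 + 6*(-3/4)) = -15335 - 2*(-3/4)/(-1 - 9/2) = -15335 - 2*(-3/4)/(-11/2) = -15335 - 2*(-3/4)*(-2/11) = -15335 - 3/11 = -168688/11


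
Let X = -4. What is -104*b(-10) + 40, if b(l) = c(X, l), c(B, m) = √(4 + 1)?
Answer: 40 - 104*√5 ≈ -192.55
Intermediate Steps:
c(B, m) = √5
b(l) = √5
-104*b(-10) + 40 = -104*√5 + 40 = 40 - 104*√5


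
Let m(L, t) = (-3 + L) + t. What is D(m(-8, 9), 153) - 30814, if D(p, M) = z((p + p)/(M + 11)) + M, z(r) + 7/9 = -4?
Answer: -275992/9 ≈ -30666.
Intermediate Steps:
m(L, t) = -3 + L + t
z(r) = -43/9 (z(r) = -7/9 - 4 = -43/9)
D(p, M) = -43/9 + M
D(m(-8, 9), 153) - 30814 = (-43/9 + 153) - 30814 = 1334/9 - 30814 = -275992/9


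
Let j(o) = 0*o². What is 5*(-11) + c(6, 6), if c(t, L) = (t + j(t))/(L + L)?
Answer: -109/2 ≈ -54.500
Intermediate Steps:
j(o) = 0
c(t, L) = t/(2*L) (c(t, L) = (t + 0)/(L + L) = t/((2*L)) = t*(1/(2*L)) = t/(2*L))
5*(-11) + c(6, 6) = 5*(-11) + (½)*6/6 = -55 + (½)*6*(⅙) = -55 + ½ = -109/2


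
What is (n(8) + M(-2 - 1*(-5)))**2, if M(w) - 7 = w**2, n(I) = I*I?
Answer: 6400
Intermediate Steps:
n(I) = I**2
M(w) = 7 + w**2
(n(8) + M(-2 - 1*(-5)))**2 = (8**2 + (7 + (-2 - 1*(-5))**2))**2 = (64 + (7 + (-2 + 5)**2))**2 = (64 + (7 + 3**2))**2 = (64 + (7 + 9))**2 = (64 + 16)**2 = 80**2 = 6400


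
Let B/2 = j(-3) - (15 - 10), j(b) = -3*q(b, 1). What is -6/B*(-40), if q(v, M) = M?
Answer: -15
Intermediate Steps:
j(b) = -3 (j(b) = -3*1 = -3)
B = -16 (B = 2*(-3 - (15 - 10)) = 2*(-3 - 1*5) = 2*(-3 - 5) = 2*(-8) = -16)
-6/B*(-40) = -6/(-16)*(-40) = -6*(-1/16)*(-40) = (3/8)*(-40) = -15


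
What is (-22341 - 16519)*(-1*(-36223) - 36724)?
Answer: 19468860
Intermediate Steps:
(-22341 - 16519)*(-1*(-36223) - 36724) = -38860*(36223 - 36724) = -38860*(-501) = 19468860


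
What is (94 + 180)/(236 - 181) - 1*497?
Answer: -27061/55 ≈ -492.02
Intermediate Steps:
(94 + 180)/(236 - 181) - 1*497 = 274/55 - 497 = -27061/55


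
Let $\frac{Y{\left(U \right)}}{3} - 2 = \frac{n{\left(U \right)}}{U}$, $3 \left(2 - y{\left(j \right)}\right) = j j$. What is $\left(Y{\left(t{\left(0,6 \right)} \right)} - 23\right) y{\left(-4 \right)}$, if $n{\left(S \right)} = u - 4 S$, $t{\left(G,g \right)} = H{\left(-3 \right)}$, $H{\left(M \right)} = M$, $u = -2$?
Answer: $90$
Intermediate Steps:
$t{\left(G,g \right)} = -3$
$y{\left(j \right)} = 2 - \frac{j^{2}}{3}$ ($y{\left(j \right)} = 2 - \frac{j j}{3} = 2 - \frac{j^{2}}{3}$)
$n{\left(S \right)} = -2 - 4 S$
$Y{\left(U \right)} = 6 + \frac{3 \left(-2 - 4 U\right)}{U}$ ($Y{\left(U \right)} = 6 + 3 \frac{-2 - 4 U}{U} = 6 + \frac{3 \left(-2 - 4 U\right)}{U}$)
$\left(Y{\left(t{\left(0,6 \right)} \right)} - 23\right) y{\left(-4 \right)} = \left(\left(-6 - \frac{6}{-3}\right) - 23\right) \left(2 - \frac{\left(-4\right)^{2}}{3}\right) = \left(\left(-6 - -2\right) - 23\right) \left(2 - \frac{16}{3}\right) = \left(\left(-6 + 2\right) - 23\right) \left(2 - \frac{16}{3}\right) = \left(-4 - 23\right) \left(- \frac{10}{3}\right) = \left(-27\right) \left(- \frac{10}{3}\right) = 90$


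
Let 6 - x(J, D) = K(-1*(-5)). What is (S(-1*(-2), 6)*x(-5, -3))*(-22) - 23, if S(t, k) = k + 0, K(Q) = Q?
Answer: -155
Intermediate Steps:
x(J, D) = 1 (x(J, D) = 6 - (-1)*(-5) = 6 - 1*5 = 6 - 5 = 1)
S(t, k) = k
(S(-1*(-2), 6)*x(-5, -3))*(-22) - 23 = (6*1)*(-22) - 23 = 6*(-22) - 23 = -132 - 23 = -155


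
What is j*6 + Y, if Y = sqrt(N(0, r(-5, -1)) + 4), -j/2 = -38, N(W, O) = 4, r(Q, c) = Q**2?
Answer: 456 + 2*sqrt(2) ≈ 458.83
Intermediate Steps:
j = 76 (j = -2*(-38) = 76)
Y = 2*sqrt(2) (Y = sqrt(4 + 4) = sqrt(8) = 2*sqrt(2) ≈ 2.8284)
j*6 + Y = 76*6 + 2*sqrt(2) = 456 + 2*sqrt(2)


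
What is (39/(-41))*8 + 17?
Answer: 385/41 ≈ 9.3902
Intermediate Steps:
(39/(-41))*8 + 17 = (39*(-1/41))*8 + 17 = -39/41*8 + 17 = -312/41 + 17 = 385/41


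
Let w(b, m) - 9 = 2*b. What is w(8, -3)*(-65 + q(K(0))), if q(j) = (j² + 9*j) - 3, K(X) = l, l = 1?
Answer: -1450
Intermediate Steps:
w(b, m) = 9 + 2*b
K(X) = 1
q(j) = -3 + j² + 9*j
w(8, -3)*(-65 + q(K(0))) = (9 + 2*8)*(-65 + (-3 + 1² + 9*1)) = (9 + 16)*(-65 + (-3 + 1 + 9)) = 25*(-65 + 7) = 25*(-58) = -1450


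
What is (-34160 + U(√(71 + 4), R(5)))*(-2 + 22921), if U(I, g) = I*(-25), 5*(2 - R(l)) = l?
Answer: -782913040 - 2864875*√3 ≈ -7.8787e+8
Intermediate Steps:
R(l) = 2 - l/5
U(I, g) = -25*I
(-34160 + U(√(71 + 4), R(5)))*(-2 + 22921) = (-34160 - 25*√(71 + 4))*(-2 + 22921) = (-34160 - 125*√3)*22919 = -782913040 - 2864875*√3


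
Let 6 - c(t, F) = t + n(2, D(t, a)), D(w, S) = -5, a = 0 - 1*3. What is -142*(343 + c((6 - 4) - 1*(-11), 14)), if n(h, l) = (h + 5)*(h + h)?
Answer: -43736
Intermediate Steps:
a = -3 (a = 0 - 3 = -3)
n(h, l) = 2*h*(5 + h) (n(h, l) = (5 + h)*(2*h) = 2*h*(5 + h))
c(t, F) = -22 - t (c(t, F) = 6 - (t + 2*2*(5 + 2)) = 6 - (t + 2*2*7) = 6 - (t + 28) = 6 - (28 + t) = 6 + (-28 - t) = -22 - t)
-142*(343 + c((6 - 4) - 1*(-11), 14)) = -142*(343 + (-22 - ((6 - 4) - 1*(-11)))) = -142*(343 + (-22 - (2 + 11))) = -142*(343 + (-22 - 1*13)) = -142*(343 + (-22 - 13)) = -142*(343 - 35) = -142*308 = -43736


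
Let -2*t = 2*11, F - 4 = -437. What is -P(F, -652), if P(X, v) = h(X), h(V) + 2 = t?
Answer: 13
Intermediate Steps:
F = -433 (F = 4 - 437 = -433)
t = -11 ≈ -11.000
h(V) = -13 (h(V) = -2 - 11 = -13)
P(X, v) = -13
-P(F, -652) = -1*(-13) = 13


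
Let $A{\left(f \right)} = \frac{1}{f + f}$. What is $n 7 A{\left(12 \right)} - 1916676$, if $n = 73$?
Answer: $- \frac{45999713}{24} \approx -1.9167 \cdot 10^{6}$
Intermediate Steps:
$A{\left(f \right)} = \frac{1}{2 f}$
$n 7 A{\left(12 \right)} - 1916676 = 73 \cdot 7 \frac{1}{2 \cdot 12} - 1916676 = 511 \cdot \frac{1}{2} \cdot \frac{1}{12} - 1916676 = 511 \cdot \frac{1}{24} - 1916676 = \frac{511}{24} - 1916676 = - \frac{45999713}{24}$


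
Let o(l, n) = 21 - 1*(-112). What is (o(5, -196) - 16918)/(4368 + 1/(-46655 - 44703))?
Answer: -1533444030/399051743 ≈ -3.8427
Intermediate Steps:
o(l, n) = 133 (o(l, n) = 21 + 112 = 133)
(o(5, -196) - 16918)/(4368 + 1/(-46655 - 44703)) = (133 - 16918)/(4368 + 1/(-46655 - 44703)) = -16785/(4368 + 1/(-91358)) = -16785/(4368 - 1/91358) = -16785/399051743/91358 = -16785*91358/399051743 = -1533444030/399051743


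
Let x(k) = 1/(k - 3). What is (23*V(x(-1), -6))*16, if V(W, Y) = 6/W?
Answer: -8832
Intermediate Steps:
x(k) = 1/(-3 + k)
(23*V(x(-1), -6))*16 = (23*(6/(1/(-3 - 1))))*16 = (23*(6/(1/(-4))))*16 = (23*(6/(-1/4)))*16 = (23*(6*(-4)))*16 = (23*(-24))*16 = -552*16 = -8832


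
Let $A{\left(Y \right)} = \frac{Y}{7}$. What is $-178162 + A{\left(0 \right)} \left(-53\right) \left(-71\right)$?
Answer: $-178162$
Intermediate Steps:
$A{\left(Y \right)} = \frac{Y}{7}$ ($A{\left(Y \right)} = Y \frac{1}{7} = \frac{Y}{7}$)
$-178162 + A{\left(0 \right)} \left(-53\right) \left(-71\right) = -178162 + \frac{1}{7} \cdot 0 \left(-53\right) \left(-71\right) = -178162 + 0 \left(-53\right) \left(-71\right) = -178162 + 0 \left(-71\right) = -178162 + 0 = -178162$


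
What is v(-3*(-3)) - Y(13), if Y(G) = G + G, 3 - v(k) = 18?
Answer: -41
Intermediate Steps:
v(k) = -15 (v(k) = 3 - 1*18 = 3 - 18 = -15)
Y(G) = 2*G
v(-3*(-3)) - Y(13) = -15 - 2*13 = -15 - 1*26 = -15 - 26 = -41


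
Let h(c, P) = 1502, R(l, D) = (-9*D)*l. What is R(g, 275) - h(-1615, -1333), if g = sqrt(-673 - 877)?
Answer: -1502 - 12375*I*sqrt(62) ≈ -1502.0 - 97441.0*I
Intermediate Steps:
g = 5*I*sqrt(62) (g = sqrt(-1550) = 5*I*sqrt(62) ≈ 39.37*I)
R(l, D) = -9*D*l
R(g, 275) - h(-1615, -1333) = -9*275*5*I*sqrt(62) - 1*1502 = -12375*I*sqrt(62) - 1502 = -1502 - 12375*I*sqrt(62)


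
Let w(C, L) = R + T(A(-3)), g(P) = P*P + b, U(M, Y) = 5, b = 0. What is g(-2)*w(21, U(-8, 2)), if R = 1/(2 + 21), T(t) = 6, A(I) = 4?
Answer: 556/23 ≈ 24.174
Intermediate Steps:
g(P) = P**2 (g(P) = P*P + 0 = P**2 + 0 = P**2)
R = 1/23 ≈ 0.043478
w(C, L) = 139/23 (w(C, L) = 1/23 + 6 = 139/23)
g(-2)*w(21, U(-8, 2)) = (-2)**2*(139/23) = 4*(139/23) = 556/23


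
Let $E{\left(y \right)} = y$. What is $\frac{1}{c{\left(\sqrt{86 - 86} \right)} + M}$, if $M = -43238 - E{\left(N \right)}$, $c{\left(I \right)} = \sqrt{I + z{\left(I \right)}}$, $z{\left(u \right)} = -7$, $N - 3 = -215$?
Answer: $- \frac{43026}{1851236683} - \frac{i \sqrt{7}}{1851236683} \approx -2.3242 \cdot 10^{-5} - 1.4292 \cdot 10^{-9} i$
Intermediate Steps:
$N = -212$ ($N = 3 - 215 = -212$)
$c{\left(I \right)} = \sqrt{-7 + I}$ ($c{\left(I \right)} = \sqrt{I - 7} = \sqrt{-7 + I}$)
$M = -43026$ ($M = -43238 - -212 = -43238 + 212 = -43026$)
$\frac{1}{c{\left(\sqrt{86 - 86} \right)} + M} = \frac{1}{\sqrt{-7 + \sqrt{86 - 86}} - 43026} = \frac{1}{\sqrt{-7 + \sqrt{0}} - 43026} = \frac{1}{\sqrt{-7 + 0} - 43026} = \frac{1}{\sqrt{-7} - 43026} = \frac{1}{i \sqrt{7} - 43026} = \frac{1}{-43026 + i \sqrt{7}}$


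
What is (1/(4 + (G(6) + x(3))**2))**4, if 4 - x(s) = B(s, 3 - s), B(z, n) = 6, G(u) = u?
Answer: 1/160000 ≈ 6.2500e-6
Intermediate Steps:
x(s) = -2 (x(s) = 4 - 1*6 = 4 - 6 = -2)
(1/(4 + (G(6) + x(3))**2))**4 = (1/(4 + (6 - 2)**2))**4 = (1/(4 + 4**2))**4 = (1/(4 + 16))**4 = (1/20)**4 = 1/160000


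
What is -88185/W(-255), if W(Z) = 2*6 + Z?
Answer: 29395/81 ≈ 362.90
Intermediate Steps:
W(Z) = 12 + Z
-88185/W(-255) = -88185/(12 - 255) = -88185/(-243) = -88185*(-1/243) = 29395/81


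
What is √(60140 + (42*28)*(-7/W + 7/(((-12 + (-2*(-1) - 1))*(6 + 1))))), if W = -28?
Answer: √7299578/11 ≈ 245.62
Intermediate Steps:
√(60140 + (42*28)*(-7/W + 7/(((-12 + (-2*(-1) - 1))*(6 + 1))))) = √(60140 + (42*28)*(-7/(-28) + 7/(((-12 + (-2*(-1) - 1))*(6 + 1))))) = √(60140 + 1176*(-7*(-1/28) + 7/(((-12 + (2 - 1))*7)))) = √(60140 + 1176*(¼ + 7/(((-12 + 1)*7)))) = √(60140 + 1176*(¼ + 7/((-11*7)))) = √(60140 + 1176*(¼ + 7/(-77))) = √(60140 + 1176*(¼ + 7*(-1/77))) = √(60140 + 1176*(¼ - 1/11)) = √(60140 + 1176*(7/44)) = √(60140 + 2058/11) = √(663598/11) = √7299578/11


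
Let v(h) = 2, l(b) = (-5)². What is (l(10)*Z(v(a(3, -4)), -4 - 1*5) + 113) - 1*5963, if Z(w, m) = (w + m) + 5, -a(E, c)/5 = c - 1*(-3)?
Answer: -5900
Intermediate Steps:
a(E, c) = -15 - 5*c (a(E, c) = -5*(c - 1*(-3)) = -5*(c + 3) = -5*(3 + c) = -15 - 5*c)
l(b) = 25
Z(w, m) = 5 + m + w (Z(w, m) = (m + w) + 5 = 5 + m + w)
(l(10)*Z(v(a(3, -4)), -4 - 1*5) + 113) - 1*5963 = (25*(5 + (-4 - 1*5) + 2) + 113) - 1*5963 = (25*(5 + (-4 - 5) + 2) + 113) - 5963 = (25*(5 - 9 + 2) + 113) - 5963 = (25*(-2) + 113) - 5963 = (-50 + 113) - 5963 = 63 - 5963 = -5900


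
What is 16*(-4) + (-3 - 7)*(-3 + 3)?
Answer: -64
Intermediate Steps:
16*(-4) + (-3 - 7)*(-3 + 3) = -64 - 10*0 = -64 + 0 = -64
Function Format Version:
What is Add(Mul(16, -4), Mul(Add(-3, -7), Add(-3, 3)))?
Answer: -64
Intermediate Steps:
Add(Mul(16, -4), Mul(Add(-3, -7), Add(-3, 3))) = Add(-64, Mul(-10, 0)) = Add(-64, 0) = -64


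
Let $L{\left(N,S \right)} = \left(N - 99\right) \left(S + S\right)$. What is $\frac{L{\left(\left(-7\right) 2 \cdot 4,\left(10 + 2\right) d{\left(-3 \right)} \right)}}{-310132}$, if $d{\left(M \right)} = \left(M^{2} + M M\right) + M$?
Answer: $\frac{13950}{77533} \approx 0.17992$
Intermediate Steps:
$d{\left(M \right)} = M + 2 M^{2}$ ($d{\left(M \right)} = \left(M^{2} + M^{2}\right) + M = 2 M^{2} + M = M + 2 M^{2}$)
$L{\left(N,S \right)} = 2 S \left(-99 + N\right)$ ($L{\left(N,S \right)} = \left(-99 + N\right) 2 S = 2 S \left(-99 + N\right)$)
$\frac{L{\left(\left(-7\right) 2 \cdot 4,\left(10 + 2\right) d{\left(-3 \right)} \right)}}{-310132} = \frac{2 \left(10 + 2\right) \left(- 3 \left(1 + 2 \left(-3\right)\right)\right) \left(-99 + \left(-7\right) 2 \cdot 4\right)}{-310132} = 2 \cdot 12 \left(- 3 \left(1 - 6\right)\right) \left(-99 - 56\right) \left(- \frac{1}{310132}\right) = 2 \cdot 12 \left(\left(-3\right) \left(-5\right)\right) \left(-99 - 56\right) \left(- \frac{1}{310132}\right) = 2 \cdot 12 \cdot 15 \left(-155\right) \left(- \frac{1}{310132}\right) = 2 \cdot 180 \left(-155\right) \left(- \frac{1}{310132}\right) = \left(-55800\right) \left(- \frac{1}{310132}\right) = \frac{13950}{77533}$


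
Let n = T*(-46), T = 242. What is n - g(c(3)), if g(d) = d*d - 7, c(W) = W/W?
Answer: -11126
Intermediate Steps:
c(W) = 1
g(d) = -7 + d² (g(d) = d² - 7 = -7 + d²)
n = -11132 (n = 242*(-46) = -11132)
n - g(c(3)) = -11132 - (-7 + 1²) = -11132 - (-7 + 1) = -11132 - 1*(-6) = -11132 + 6 = -11126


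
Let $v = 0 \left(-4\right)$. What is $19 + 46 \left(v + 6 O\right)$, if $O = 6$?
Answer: $1675$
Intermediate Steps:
$v = 0$
$19 + 46 \left(v + 6 O\right) = 19 + 46 \left(0 + 6 \cdot 6\right) = 19 + 46 \left(0 + 36\right) = 19 + 46 \cdot 36 = 19 + 1656 = 1675$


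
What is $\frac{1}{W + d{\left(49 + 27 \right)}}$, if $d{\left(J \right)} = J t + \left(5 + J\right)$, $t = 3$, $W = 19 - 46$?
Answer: $\frac{1}{282} \approx 0.0035461$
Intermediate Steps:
$W = -27$ ($W = 19 - 46 = -27$)
$d{\left(J \right)} = 5 + 4 J$ ($d{\left(J \right)} = J 3 + \left(5 + J\right) = 3 J + \left(5 + J\right) = 5 + 4 J$)
$\frac{1}{W + d{\left(49 + 27 \right)}} = \frac{1}{-27 + \left(5 + 4 \left(49 + 27\right)\right)} = \frac{1}{-27 + \left(5 + 4 \cdot 76\right)} = \frac{1}{-27 + \left(5 + 304\right)} = \frac{1}{-27 + 309} = \frac{1}{282}$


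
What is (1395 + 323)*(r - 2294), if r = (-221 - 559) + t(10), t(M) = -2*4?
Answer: -5294876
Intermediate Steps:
t(M) = -8
r = -788 (r = (-221 - 559) - 8 = -780 - 8 = -788)
(1395 + 323)*(r - 2294) = (1395 + 323)*(-788 - 2294) = 1718*(-3082) = -5294876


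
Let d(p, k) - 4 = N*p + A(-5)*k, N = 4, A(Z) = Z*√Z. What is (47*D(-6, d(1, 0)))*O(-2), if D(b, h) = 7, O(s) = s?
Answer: -658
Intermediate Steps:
A(Z) = Z^(3/2)
d(p, k) = 4 + 4*p - 5*I*k*√5 (d(p, k) = 4 + (4*p + (-5)^(3/2)*k) = 4 + (4*p + (-5*I*√5)*k) = 4 + (4*p - 5*I*k*√5) = 4 + 4*p - 5*I*k*√5)
(47*D(-6, d(1, 0)))*O(-2) = (47*7)*(-2) = 329*(-2) = -658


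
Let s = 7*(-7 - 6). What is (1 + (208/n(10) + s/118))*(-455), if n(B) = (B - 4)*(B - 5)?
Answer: -1153607/354 ≈ -3258.8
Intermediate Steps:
n(B) = (-5 + B)*(-4 + B) (n(B) = (-4 + B)*(-5 + B) = (-5 + B)*(-4 + B))
s = -91 (s = 7*(-13) = -91)
(1 + (208/n(10) + s/118))*(-455) = (1 + (208/(20 + 10**2 - 9*10) - 91/118))*(-455) = (1 + (208/(20 + 100 - 90) - 91*1/118))*(-455) = (1 + (208/30 - 91/118))*(-455) = (1 + (208*(1/30) - 91/118))*(-455) = (1 + (104/15 - 91/118))*(-455) = (1 + 10907/1770)*(-455) = (12677/1770)*(-455) = -1153607/354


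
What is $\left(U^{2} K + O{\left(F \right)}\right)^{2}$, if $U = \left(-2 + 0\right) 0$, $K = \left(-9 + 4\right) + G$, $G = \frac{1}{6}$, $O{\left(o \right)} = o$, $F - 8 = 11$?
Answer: $361$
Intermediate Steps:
$F = 19$ ($F = 8 + 11 = 19$)
$G = \frac{1}{6} \approx 0.16667$
$K = - \frac{29}{6}$ ($K = \left(-9 + 4\right) + \frac{1}{6} = -5 + \frac{1}{6} = - \frac{29}{6} \approx -4.8333$)
$U = 0$ ($U = \left(-2\right) 0 = 0$)
$\left(U^{2} K + O{\left(F \right)}\right)^{2} = \left(0^{2} \left(- \frac{29}{6}\right) + 19\right)^{2} = \left(0 \left(- \frac{29}{6}\right) + 19\right)^{2} = \left(0 + 19\right)^{2} = 19^{2} = 361$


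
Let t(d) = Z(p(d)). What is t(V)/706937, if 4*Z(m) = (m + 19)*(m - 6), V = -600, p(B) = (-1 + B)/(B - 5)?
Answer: -1308528/36965230775 ≈ -3.5399e-5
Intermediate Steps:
p(B) = (-1 + B)/(-5 + B)
Z(m) = (-6 + m)*(19 + m)/4 (Z(m) = ((m + 19)*(m - 6))/4 = ((19 + m)*(-6 + m))/4 = ((-6 + m)*(19 + m))/4 = (-6 + m)*(19 + m)/4)
t(d) = -57/2 + (-1 + d)**2/(4*(-5 + d)**2) + 13*(-1 + d)/(4*(-5 + d)) (t(d) = -57/2 + ((-1 + d)/(-5 + d))**2/4 + 13*((-1 + d)/(-5 + d))/4 = -57/2 + ((-1 + d)**2/(-5 + d)**2)/4 + 13*(-1 + d)/(4*(-5 + d)) = -57/2 + (-1 + d)**2/(4*(-5 + d)**2) + 13*(-1 + d)/(4*(-5 + d)))
t(V)/706937 = ((-696 - 25*(-600)**2 + 265*(-600))/(25 + (-600)**2 - 10*(-600)))/706937 = ((-696 - 25*360000 - 159000)/(25 + 360000 + 6000))*(1/706937) = ((-696 - 9000000 - 159000)/366025)*(1/706937) = ((1/366025)*(-9159696))*(1/706937) = -9159696/366025*1/706937 = -1308528/36965230775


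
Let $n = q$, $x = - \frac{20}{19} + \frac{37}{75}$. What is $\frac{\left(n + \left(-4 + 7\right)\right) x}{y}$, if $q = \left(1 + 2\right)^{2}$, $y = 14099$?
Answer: $- \frac{3188}{6697025} \approx -0.00047603$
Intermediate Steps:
$x = - \frac{797}{1425}$ ($x = \left(-20\right) \frac{1}{19} + 37 \cdot \frac{1}{75} = - \frac{20}{19} + \frac{37}{75} = - \frac{797}{1425} \approx -0.5593$)
$q = 9$ ($q = 3^{2} = 9$)
$n = 9$
$\frac{\left(n + \left(-4 + 7\right)\right) x}{y} = \frac{\left(9 + \left(-4 + 7\right)\right) \left(- \frac{797}{1425}\right)}{14099} = \left(9 + 3\right) \left(- \frac{797}{1425}\right) \frac{1}{14099} = 12 \left(- \frac{797}{1425}\right) \frac{1}{14099} = \left(- \frac{3188}{475}\right) \frac{1}{14099} = - \frac{3188}{6697025}$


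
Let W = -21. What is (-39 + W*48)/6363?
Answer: -349/2121 ≈ -0.16455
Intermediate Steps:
(-39 + W*48)/6363 = (-39 - 21*48)/6363 = (-39 - 1008)*(1/6363) = -1047*1/6363 = -349/2121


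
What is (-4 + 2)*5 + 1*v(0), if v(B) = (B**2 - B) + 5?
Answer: -5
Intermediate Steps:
v(B) = 5 + B**2 - B
(-4 + 2)*5 + 1*v(0) = (-4 + 2)*5 + 1*(5 + 0**2 - 1*0) = -2*5 + 1*(5 + 0 + 0) = -10 + 1*5 = -10 + 5 = -5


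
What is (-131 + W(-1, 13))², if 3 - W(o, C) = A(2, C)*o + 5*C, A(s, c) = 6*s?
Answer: 32761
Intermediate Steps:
W(o, C) = 3 - 12*o - 5*C (W(o, C) = 3 - ((6*2)*o + 5*C) = 3 - (12*o + 5*C) = 3 - (5*C + 12*o) = 3 + (-12*o - 5*C) = 3 - 12*o - 5*C)
(-131 + W(-1, 13))² = (-131 + (3 - 12*(-1) - 5*13))² = (-131 + (3 + 12 - 65))² = (-131 - 50)² = (-181)² = 32761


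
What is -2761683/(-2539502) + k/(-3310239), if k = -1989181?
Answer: 14193359900099/8406358560978 ≈ 1.6884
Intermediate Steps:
-2761683/(-2539502) + k/(-3310239) = -2761683/(-2539502) - 1989181/(-3310239) = -2761683*(-1/2539502) - 1989181*(-1/3310239) = 2761683/2539502 + 1989181/3310239 = 14193359900099/8406358560978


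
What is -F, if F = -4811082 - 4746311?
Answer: 9557393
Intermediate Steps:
F = -9557393
-F = -1*(-9557393) = 9557393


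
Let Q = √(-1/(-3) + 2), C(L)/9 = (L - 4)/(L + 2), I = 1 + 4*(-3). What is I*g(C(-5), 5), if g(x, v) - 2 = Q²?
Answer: -143/3 ≈ -47.667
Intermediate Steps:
I = -11 (I = 1 - 12 = -11)
C(L) = 9*(-4 + L)/(2 + L) (C(L) = 9*((L - 4)/(L + 2)) = 9*((-4 + L)/(2 + L)) = 9*(-4 + L)/(2 + L))
Q = √21/3 (Q = √(-1*(-⅓) + 2) = √(⅓ + 2) = √(7/3) = √21/3 ≈ 1.5275)
g(x, v) = 13/3 (g(x, v) = 2 + (√21/3)² = 2 + 7/3 = 13/3)
I*g(C(-5), 5) = -11*13/3 = -143/3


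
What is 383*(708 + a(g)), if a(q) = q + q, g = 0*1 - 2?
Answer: 269632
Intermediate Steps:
g = -2 (g = 0 - 2 = -2)
a(q) = 2*q
383*(708 + a(g)) = 383*(708 + 2*(-2)) = 383*(708 - 4) = 383*704 = 269632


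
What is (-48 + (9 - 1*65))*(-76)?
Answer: 7904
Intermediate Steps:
(-48 + (9 - 1*65))*(-76) = (-48 + (9 - 65))*(-76) = (-48 - 56)*(-76) = -104*(-76) = 7904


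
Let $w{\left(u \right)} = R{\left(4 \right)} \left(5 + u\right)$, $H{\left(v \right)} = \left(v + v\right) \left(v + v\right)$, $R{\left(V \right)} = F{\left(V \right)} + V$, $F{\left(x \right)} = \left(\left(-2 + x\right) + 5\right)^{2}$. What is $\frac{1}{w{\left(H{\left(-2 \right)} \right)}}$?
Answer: $\frac{1}{1113} \approx 0.00089847$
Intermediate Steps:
$F{\left(x \right)} = \left(3 + x\right)^{2}$
$R{\left(V \right)} = V + \left(3 + V\right)^{2}$ ($R{\left(V \right)} = \left(3 + V\right)^{2} + V = V + \left(3 + V\right)^{2}$)
$H{\left(v \right)} = 4 v^{2}$ ($H{\left(v \right)} = 2 v 2 v = 4 v^{2}$)
$w{\left(u \right)} = 265 + 53 u$ ($w{\left(u \right)} = \left(4 + \left(3 + 4\right)^{2}\right) \left(5 + u\right) = \left(4 + 7^{2}\right) \left(5 + u\right) = \left(4 + 49\right) \left(5 + u\right) = 53 \left(5 + u\right) = 265 + 53 u$)
$\frac{1}{w{\left(H{\left(-2 \right)} \right)}} = \frac{1}{265 + 53 \cdot 4 \left(-2\right)^{2}} = \frac{1}{265 + 53 \cdot 4 \cdot 4} = \frac{1}{265 + 53 \cdot 16} = \frac{1}{265 + 848} = \frac{1}{1113}$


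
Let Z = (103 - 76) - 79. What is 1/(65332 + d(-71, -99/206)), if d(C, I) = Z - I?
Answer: 206/13447779 ≈ 1.5319e-5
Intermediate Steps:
Z = -52 (Z = 27 - 79 = -52)
d(C, I) = -52 - I
1/(65332 + d(-71, -99/206)) = 1/(65332 + (-52 - (-99)/206)) = 1/(65332 + (-52 - 1*(-99/206))) = 1/(65332 + (-52 + 99/206)) = 1/(65332 - 10613/206) = 1/(13447779/206) = 206/13447779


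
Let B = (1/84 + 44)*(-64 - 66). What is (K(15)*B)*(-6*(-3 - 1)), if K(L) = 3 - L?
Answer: 11534640/7 ≈ 1.6478e+6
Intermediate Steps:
B = -240305/42 (B = (1/84 + 44)*(-130) = (3697/84)*(-130) = -240305/42 ≈ -5721.5)
(K(15)*B)*(-6*(-3 - 1)) = ((3 - 1*15)*(-240305/42))*(-6*(-3 - 1)) = ((3 - 15)*(-240305/42))*(-6*(-4)) = -12*(-240305/42)*24 = (480610/7)*24 = 11534640/7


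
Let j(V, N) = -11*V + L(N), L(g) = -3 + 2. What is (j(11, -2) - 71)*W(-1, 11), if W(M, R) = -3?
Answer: 579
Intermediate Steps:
L(g) = -1
j(V, N) = -1 - 11*V (j(V, N) = -11*V - 1 = -1 - 11*V)
(j(11, -2) - 71)*W(-1, 11) = ((-1 - 11*11) - 71)*(-3) = ((-1 - 121) - 71)*(-3) = (-122 - 71)*(-3) = -193*(-3) = 579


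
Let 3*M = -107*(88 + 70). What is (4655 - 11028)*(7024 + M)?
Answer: -26549918/3 ≈ -8.8500e+6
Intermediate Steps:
M = -16906/3 (M = (-107*(88 + 70))/3 = (-107*158)/3 = (⅓)*(-16906) = -16906/3 ≈ -5635.3)
(4655 - 11028)*(7024 + M) = (4655 - 11028)*(7024 - 16906/3) = -6373*4166/3 = -26549918/3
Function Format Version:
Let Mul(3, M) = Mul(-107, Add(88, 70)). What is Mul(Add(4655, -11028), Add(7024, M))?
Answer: Rational(-26549918, 3) ≈ -8.8500e+6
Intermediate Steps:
M = Rational(-16906, 3) (M = Mul(Rational(1, 3), Mul(-107, Add(88, 70))) = Mul(Rational(1, 3), Mul(-107, 158)) = Mul(Rational(1, 3), -16906) = Rational(-16906, 3) ≈ -5635.3)
Mul(Add(4655, -11028), Add(7024, M)) = Mul(Add(4655, -11028), Add(7024, Rational(-16906, 3))) = Mul(-6373, Rational(4166, 3)) = Rational(-26549918, 3)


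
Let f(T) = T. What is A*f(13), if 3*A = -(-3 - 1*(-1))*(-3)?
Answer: -26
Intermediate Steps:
A = -2 (A = (-(-3 - 1*(-1))*(-3))/3 = (-(-3 + 1)*(-3))/3 = (-1*(-2)*(-3))/3 = (2*(-3))/3 = (1/3)*(-6) = -2)
A*f(13) = -2*13 = -26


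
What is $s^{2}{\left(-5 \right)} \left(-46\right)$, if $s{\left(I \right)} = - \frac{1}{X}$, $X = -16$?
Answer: $- \frac{23}{128} \approx -0.17969$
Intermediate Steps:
$s{\left(I \right)} = \frac{1}{16}$ ($s{\left(I \right)} = - \frac{1}{-16} = \left(-1\right) \left(- \frac{1}{16}\right) = \frac{1}{16}$)
$s^{2}{\left(-5 \right)} \left(-46\right) = \left(\frac{1}{16}\right)^{2} \left(-46\right) = \frac{1}{256} \left(-46\right) = - \frac{23}{128}$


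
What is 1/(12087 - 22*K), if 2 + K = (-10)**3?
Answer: 1/34131 ≈ 2.9299e-5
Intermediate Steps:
K = -1002 (K = -2 + (-10)**3 = -2 - 1000 = -1002)
1/(12087 - 22*K) = 1/(12087 - 22*(-1002)) = 1/(12087 + 22044) = 1/34131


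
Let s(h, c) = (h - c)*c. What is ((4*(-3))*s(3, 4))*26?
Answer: 1248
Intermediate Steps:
s(h, c) = c*(h - c)
((4*(-3))*s(3, 4))*26 = ((4*(-3))*(4*(3 - 1*4)))*26 = -48*(3 - 4)*26 = -48*(-1)*26 = -12*(-4)*26 = 48*26 = 1248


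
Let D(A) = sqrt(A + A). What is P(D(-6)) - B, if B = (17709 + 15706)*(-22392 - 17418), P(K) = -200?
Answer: 1330250950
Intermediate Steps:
D(A) = sqrt(2)*sqrt(A) (D(A) = sqrt(2*A) = sqrt(2)*sqrt(A))
B = -1330251150 (B = 33415*(-39810) = -1330251150)
P(D(-6)) - B = -200 - 1*(-1330251150) = -200 + 1330251150 = 1330250950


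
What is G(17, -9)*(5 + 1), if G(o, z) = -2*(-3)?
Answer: 36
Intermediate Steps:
G(o, z) = 6
G(17, -9)*(5 + 1) = 6*(5 + 1) = 6*6 = 36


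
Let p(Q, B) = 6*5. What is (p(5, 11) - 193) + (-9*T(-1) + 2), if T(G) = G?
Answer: -152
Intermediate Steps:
p(Q, B) = 30
(p(5, 11) - 193) + (-9*T(-1) + 2) = (30 - 193) + (-9*(-1) + 2) = -163 + (9 + 2) = -163 + 11 = -152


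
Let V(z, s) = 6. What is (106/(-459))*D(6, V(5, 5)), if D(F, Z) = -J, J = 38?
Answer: 4028/459 ≈ 8.7756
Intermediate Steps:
D(F, Z) = -38 (D(F, Z) = -1*38 = -38)
(106/(-459))*D(6, V(5, 5)) = (106/(-459))*(-38) = (106*(-1/459))*(-38) = -106/459*(-38) = 4028/459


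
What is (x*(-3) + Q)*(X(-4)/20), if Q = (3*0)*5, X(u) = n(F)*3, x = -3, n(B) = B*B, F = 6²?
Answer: 8748/5 ≈ 1749.6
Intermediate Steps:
F = 36
n(B) = B²
X(u) = 3888 (X(u) = 36²*3 = 1296*3 = 3888)
Q = 0 (Q = 0*5 = 0)
(x*(-3) + Q)*(X(-4)/20) = (-3*(-3) + 0)*(3888/20) = (9 + 0)*(3888*(1/20)) = 9*(972/5) = 8748/5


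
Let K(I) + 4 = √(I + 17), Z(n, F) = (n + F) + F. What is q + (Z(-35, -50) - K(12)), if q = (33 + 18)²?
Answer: 2470 - √29 ≈ 2464.6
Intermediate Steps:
q = 2601 (q = 51² = 2601)
Z(n, F) = n + 2*F (Z(n, F) = (F + n) + F = n + 2*F)
K(I) = -4 + √(17 + I) (K(I) = -4 + √(I + 17) = -4 + √(17 + I))
q + (Z(-35, -50) - K(12)) = 2601 + ((-35 + 2*(-50)) - (-4 + √(17 + 12))) = 2601 + ((-35 - 100) - (-4 + √29)) = 2601 + (-135 + (4 - √29)) = 2601 + (-131 - √29) = 2470 - √29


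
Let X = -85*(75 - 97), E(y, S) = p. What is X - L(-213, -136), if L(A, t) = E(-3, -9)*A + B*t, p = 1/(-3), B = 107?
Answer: 16351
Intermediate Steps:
p = -⅓ (p = 1*(-⅓) = -⅓ ≈ -0.33333)
E(y, S) = -⅓
L(A, t) = 107*t - A/3 (L(A, t) = -A/3 + 107*t = 107*t - A/3)
X = 1870 (X = -85*(-22) = 1870)
X - L(-213, -136) = 1870 - (107*(-136) - ⅓*(-213)) = 1870 - (-14552 + 71) = 1870 - 1*(-14481) = 1870 + 14481 = 16351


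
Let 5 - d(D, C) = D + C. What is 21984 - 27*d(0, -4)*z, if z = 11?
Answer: 19311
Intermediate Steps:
d(D, C) = 5 - C - D (d(D, C) = 5 - (D + C) = 5 - (C + D) = 5 + (-C - D) = 5 - C - D)
21984 - 27*d(0, -4)*z = 21984 - 27*(5 - 1*(-4) - 1*0)*11 = 21984 - 27*(5 + 4 + 0)*11 = 21984 - 27*9*11 = 21984 - 243*11 = 21984 - 1*2673 = 21984 - 2673 = 19311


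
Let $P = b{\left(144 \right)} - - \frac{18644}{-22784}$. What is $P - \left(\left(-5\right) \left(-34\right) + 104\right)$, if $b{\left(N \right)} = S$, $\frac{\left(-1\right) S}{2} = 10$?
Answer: $- \frac{1679285}{5696} \approx -294.82$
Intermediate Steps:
$S = -20$ ($S = \left(-2\right) 10 = -20$)
$b{\left(N \right)} = -20$
$P = - \frac{118581}{5696}$ ($P = -20 - - \frac{18644}{-22784} = -20 - \left(-18644\right) \left(- \frac{1}{22784}\right) = -20 - \frac{4661}{5696} = - \frac{118581}{5696} \approx -20.818$)
$P - \left(\left(-5\right) \left(-34\right) + 104\right) = - \frac{118581}{5696} - \left(\left(-5\right) \left(-34\right) + 104\right) = - \frac{118581}{5696} - \left(170 + 104\right) = - \frac{118581}{5696} - 274 = - \frac{1679285}{5696}$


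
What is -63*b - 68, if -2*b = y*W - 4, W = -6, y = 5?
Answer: -1139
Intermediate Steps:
b = 17 (b = -(5*(-6) - 4)/2 = -(-30 - 4)/2 = -½*(-34) = 17)
-63*b - 68 = -63*17 - 68 = -1071 - 68 = -1139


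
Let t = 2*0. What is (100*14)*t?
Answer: 0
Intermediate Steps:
t = 0
(100*14)*t = (100*14)*0 = 1400*0 = 0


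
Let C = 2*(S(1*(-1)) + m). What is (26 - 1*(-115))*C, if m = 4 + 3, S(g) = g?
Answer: 1692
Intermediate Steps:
m = 7
C = 12 (C = 2*(1*(-1) + 7) = 2*(-1 + 7) = 2*6 = 12)
(26 - 1*(-115))*C = (26 - 1*(-115))*12 = (26 + 115)*12 = 141*12 = 1692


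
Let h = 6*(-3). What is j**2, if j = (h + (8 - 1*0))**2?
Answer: 10000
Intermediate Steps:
h = -18
j = 100 (j = (-18 + (8 - 1*0))**2 = (-18 + (8 + 0))**2 = (-18 + 8)**2 = (-10)**2 = 100)
j**2 = 100**2 = 10000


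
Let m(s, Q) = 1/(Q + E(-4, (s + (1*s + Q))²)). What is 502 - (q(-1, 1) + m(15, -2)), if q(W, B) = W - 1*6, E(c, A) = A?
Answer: 398037/782 ≈ 509.00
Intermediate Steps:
m(s, Q) = 1/(Q + (Q + 2*s)²) (m(s, Q) = 1/(Q + (s + (1*s + Q))²) = 1/(Q + (s + (s + Q))²) = 1/(Q + (s + (Q + s))²) = 1/(Q + (Q + 2*s)²))
q(W, B) = -6 + W (q(W, B) = W - 6 = -6 + W)
502 - (q(-1, 1) + m(15, -2)) = 502 - ((-6 - 1) + 1/(-2 + (-2 + 2*15)²)) = 502 - (-7 + 1/(-2 + (-2 + 30)²)) = 502 - (-7 + 1/(-2 + 28²)) = 502 - (-7 + 1/(-2 + 784)) = 502 - (-7 + 1/782) = 502 - 1*(-5473/782) = 502 + 5473/782 = 398037/782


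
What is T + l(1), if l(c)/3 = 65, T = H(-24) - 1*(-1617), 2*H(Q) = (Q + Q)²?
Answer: 2964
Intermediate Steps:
H(Q) = 2*Q² (H(Q) = (Q + Q)²/2 = (2*Q)²/2 = (4*Q²)/2 = 2*Q²)
T = 2769 (T = 2*(-24)² - 1*(-1617) = 2*576 + 1617 = 1152 + 1617 = 2769)
l(c) = 195 (l(c) = 3*65 = 195)
T + l(1) = 2769 + 195 = 2964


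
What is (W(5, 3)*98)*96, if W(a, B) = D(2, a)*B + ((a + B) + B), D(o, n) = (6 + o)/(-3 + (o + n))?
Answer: 159936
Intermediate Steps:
D(o, n) = (6 + o)/(-3 + n + o) (D(o, n) = (6 + o)/(-3 + (n + o)) = (6 + o)/(-3 + n + o))
W(a, B) = a + 2*B + 8*B/(-1 + a) (W(a, B) = ((6 + 2)/(-3 + a + 2))*B + ((a + B) + B) = (8/(-1 + a))*B + ((B + a) + B) = (8/(-1 + a))*B + (a + 2*B) = 8*B/(-1 + a) + (a + 2*B) = a + 2*B + 8*B/(-1 + a))
(W(5, 3)*98)*96 = (((8*3 + (-1 + 5)*(5 + 2*3))/(-1 + 5))*98)*96 = (((24 + 4*(5 + 6))/4)*98)*96 = (((24 + 4*11)/4)*98)*96 = (((24 + 44)/4)*98)*96 = (((¼)*68)*98)*96 = (17*98)*96 = 1666*96 = 159936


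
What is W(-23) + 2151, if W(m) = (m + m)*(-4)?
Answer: 2335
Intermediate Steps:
W(m) = -8*m (W(m) = (2*m)*(-4) = -8*m)
W(-23) + 2151 = -8*(-23) + 2151 = 184 + 2151 = 2335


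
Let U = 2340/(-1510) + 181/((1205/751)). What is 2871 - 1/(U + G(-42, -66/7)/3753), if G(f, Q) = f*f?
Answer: 24338105909022/8477248967 ≈ 2871.0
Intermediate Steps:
G(f, Q) = f**2
U = 20243611/181955 (U = 2340*(-1/1510) + 181/((1205*(1/751))) = -234/151 + 181/(1205/751) = -234/151 + 181*(751/1205) = -234/151 + 135931/1205 = 20243611/181955 ≈ 111.26)
2871 - 1/(U + G(-42, -66/7)/3753) = 2871 - 1/(20243611/181955 + (-42)**2/3753) = 2871 - 1/(20243611/181955 + 1764*(1/3753)) = 2871 - 1/(20243611/181955 + 196/417) = 2871 - 1/8477248967/75875235 = 2871 - 1*75875235/8477248967 = 2871 - 75875235/8477248967 = 24338105909022/8477248967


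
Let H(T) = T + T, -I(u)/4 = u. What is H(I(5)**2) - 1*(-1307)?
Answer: 2107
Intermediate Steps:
I(u) = -4*u
H(T) = 2*T
H(I(5)**2) - 1*(-1307) = 2*(-4*5)**2 - 1*(-1307) = 2*(-20)**2 + 1307 = 2*400 + 1307 = 800 + 1307 = 2107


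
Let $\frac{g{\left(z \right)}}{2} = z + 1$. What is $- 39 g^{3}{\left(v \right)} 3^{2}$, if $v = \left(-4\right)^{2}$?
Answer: $-13795704$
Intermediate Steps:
$v = 16$
$g{\left(z \right)} = 2 + 2 z$ ($g{\left(z \right)} = 2 \left(z + 1\right) = 2 \left(1 + z\right) = 2 + 2 z$)
$- 39 g^{3}{\left(v \right)} 3^{2} = - 39 \left(2 + 2 \cdot 16\right)^{3} \cdot 3^{2} = - 39 \left(2 + 32\right)^{3} \cdot 9 = - 39 \cdot 34^{3} \cdot 9 = \left(-39\right) 39304 \cdot 9 = \left(-1532856\right) 9 = -13795704$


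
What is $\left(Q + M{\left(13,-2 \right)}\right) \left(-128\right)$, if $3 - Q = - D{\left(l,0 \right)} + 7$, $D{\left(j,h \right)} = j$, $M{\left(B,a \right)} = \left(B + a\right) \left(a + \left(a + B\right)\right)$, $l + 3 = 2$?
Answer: $-12032$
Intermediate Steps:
$l = -1$ ($l = -3 + 2 = -1$)
$M{\left(B,a \right)} = \left(B + a\right) \left(B + 2 a\right)$ ($M{\left(B,a \right)} = \left(B + a\right) \left(a + \left(B + a\right)\right) = \left(B + a\right) \left(B + 2 a\right)$)
$Q = -5$ ($Q = 3 - \left(\left(-1\right) \left(-1\right) + 7\right) = 3 - \left(1 + 7\right) = 3 - 8 = -5$)
$\left(Q + M{\left(13,-2 \right)}\right) \left(-128\right) = \left(-5 + \left(13^{2} + 2 \left(-2\right)^{2} + 3 \cdot 13 \left(-2\right)\right)\right) \left(-128\right) = \left(-5 + \left(169 + 2 \cdot 4 - 78\right)\right) \left(-128\right) = \left(-5 + \left(169 + 8 - 78\right)\right) \left(-128\right) = \left(-5 + 99\right) \left(-128\right) = 94 \left(-128\right) = -12032$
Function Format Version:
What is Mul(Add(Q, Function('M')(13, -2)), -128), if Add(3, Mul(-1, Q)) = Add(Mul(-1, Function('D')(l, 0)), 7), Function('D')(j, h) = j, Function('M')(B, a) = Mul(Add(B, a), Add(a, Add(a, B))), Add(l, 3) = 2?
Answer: -12032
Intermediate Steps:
l = -1 (l = Add(-3, 2) = -1)
Function('M')(B, a) = Mul(Add(B, a), Add(B, Mul(2, a))) (Function('M')(B, a) = Mul(Add(B, a), Add(a, Add(B, a))) = Mul(Add(B, a), Add(B, Mul(2, a))))
Q = -5 (Q = Add(3, Mul(-1, Add(Mul(-1, -1), 7))) = Add(3, Mul(-1, Add(1, 7))) = Add(3, Mul(-1, 8)) = Add(3, -8) = -5)
Mul(Add(Q, Function('M')(13, -2)), -128) = Mul(Add(-5, Add(Pow(13, 2), Mul(2, Pow(-2, 2)), Mul(3, 13, -2))), -128) = Mul(Add(-5, Add(169, Mul(2, 4), -78)), -128) = Mul(Add(-5, Add(169, 8, -78)), -128) = Mul(Add(-5, 99), -128) = Mul(94, -128) = -12032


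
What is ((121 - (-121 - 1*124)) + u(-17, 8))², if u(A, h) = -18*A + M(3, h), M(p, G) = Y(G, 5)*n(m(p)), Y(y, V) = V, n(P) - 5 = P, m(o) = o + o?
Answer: 528529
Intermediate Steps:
m(o) = 2*o
n(P) = 5 + P
M(p, G) = 25 + 10*p (M(p, G) = 5*(5 + 2*p) = 25 + 10*p)
u(A, h) = 55 - 18*A (u(A, h) = -18*A + (25 + 10*3) = -18*A + (25 + 30) = -18*A + 55 = 55 - 18*A)
((121 - (-121 - 1*124)) + u(-17, 8))² = ((121 - (-121 - 1*124)) + (55 - 18*(-17)))² = ((121 - (-121 - 124)) + (55 + 306))² = ((121 - 1*(-245)) + 361)² = ((121 + 245) + 361)² = (366 + 361)² = 727² = 528529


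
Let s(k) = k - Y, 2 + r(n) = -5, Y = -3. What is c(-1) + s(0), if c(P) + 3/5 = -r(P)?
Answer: 47/5 ≈ 9.4000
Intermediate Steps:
r(n) = -7 (r(n) = -2 - 5 = -7)
s(k) = 3 + k (s(k) = k - 1*(-3) = k + 3 = 3 + k)
c(P) = 32/5 (c(P) = -3/5 - 1*(-7) = -3/5 + 7 = 32/5)
c(-1) + s(0) = 32/5 + (3 + 0) = 32/5 + 3 = 47/5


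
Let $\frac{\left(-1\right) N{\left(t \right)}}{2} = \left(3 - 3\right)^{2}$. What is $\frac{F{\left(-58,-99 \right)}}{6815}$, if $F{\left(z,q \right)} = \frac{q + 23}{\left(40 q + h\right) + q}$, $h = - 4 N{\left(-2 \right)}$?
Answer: $\frac{76}{27662085} \approx 2.7474 \cdot 10^{-6}$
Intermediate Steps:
$N{\left(t \right)} = 0$ ($N{\left(t \right)} = - 2 \left(3 - 3\right)^{2} = - 2 \cdot 0^{2} = \left(-2\right) 0 = 0$)
$h = 0$ ($h = \left(-4\right) 0 = 0$)
$F{\left(z,q \right)} = \frac{23 + q}{41 q}$ ($F{\left(z,q \right)} = \frac{q + 23}{\left(40 q + 0\right) + q} = \frac{23 + q}{40 q + q} = \frac{23 + q}{41 q}$)
$\frac{F{\left(-58,-99 \right)}}{6815} = \frac{\frac{1}{41} \frac{1}{-99} \left(23 - 99\right)}{6815} = \frac{1}{41} \left(- \frac{1}{99}\right) \left(-76\right) \frac{1}{6815} = \frac{76}{4059} \cdot \frac{1}{6815} = \frac{76}{27662085}$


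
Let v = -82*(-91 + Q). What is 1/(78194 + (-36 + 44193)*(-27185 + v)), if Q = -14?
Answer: -1/820138081 ≈ -1.2193e-9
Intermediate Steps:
v = 8610 (v = -82*(-91 - 14) = -82*(-105) = 8610)
1/(78194 + (-36 + 44193)*(-27185 + v)) = 1/(78194 + (-36 + 44193)*(-27185 + 8610)) = 1/(78194 + 44157*(-18575)) = 1/(78194 - 820216275) = 1/(-820138081) = -1/820138081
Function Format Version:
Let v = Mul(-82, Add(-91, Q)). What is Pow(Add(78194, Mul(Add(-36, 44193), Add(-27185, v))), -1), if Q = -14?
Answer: Rational(-1, 820138081) ≈ -1.2193e-9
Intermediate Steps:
v = 8610 (v = Mul(-82, Add(-91, -14)) = Mul(-82, -105) = 8610)
Pow(Add(78194, Mul(Add(-36, 44193), Add(-27185, v))), -1) = Pow(Add(78194, Mul(Add(-36, 44193), Add(-27185, 8610))), -1) = Pow(Add(78194, Mul(44157, -18575)), -1) = Pow(Add(78194, -820216275), -1) = Pow(-820138081, -1) = Rational(-1, 820138081)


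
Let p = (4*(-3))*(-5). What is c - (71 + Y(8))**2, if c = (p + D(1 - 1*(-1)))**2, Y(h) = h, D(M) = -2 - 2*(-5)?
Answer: -1617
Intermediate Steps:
D(M) = 8 (D(M) = -2 + 10 = 8)
p = 60 (p = -12*(-5) = 60)
c = 4624 (c = (60 + 8)**2 = 68**2 = 4624)
c - (71 + Y(8))**2 = 4624 - (71 + 8)**2 = 4624 - 1*79**2 = 4624 - 1*6241 = 4624 - 6241 = -1617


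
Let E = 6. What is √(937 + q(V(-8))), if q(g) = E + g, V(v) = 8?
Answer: √951 ≈ 30.838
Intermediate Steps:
q(g) = 6 + g
√(937 + q(V(-8))) = √(937 + (6 + 8)) = √(937 + 14) = √951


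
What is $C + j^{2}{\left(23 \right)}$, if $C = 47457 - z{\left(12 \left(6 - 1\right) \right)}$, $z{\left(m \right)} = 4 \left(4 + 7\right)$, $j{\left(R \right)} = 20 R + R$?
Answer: $280702$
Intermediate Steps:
$j{\left(R \right)} = 21 R$
$z{\left(m \right)} = 44$ ($z{\left(m \right)} = 4 \cdot 11 = 44$)
$C = 47413$ ($C = 47457 - 44 = 47413$)
$C + j^{2}{\left(23 \right)} = 47413 + \left(21 \cdot 23\right)^{2} = 47413 + 483^{2} = 47413 + 233289 = 280702$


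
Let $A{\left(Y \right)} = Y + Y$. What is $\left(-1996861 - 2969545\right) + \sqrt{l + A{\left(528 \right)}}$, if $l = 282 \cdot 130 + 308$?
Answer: $-4966406 + 14 \sqrt{194} \approx -4.9662 \cdot 10^{6}$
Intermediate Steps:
$A{\left(Y \right)} = 2 Y$
$l = 36968$ ($l = 36660 + 308 = 36968$)
$\left(-1996861 - 2969545\right) + \sqrt{l + A{\left(528 \right)}} = \left(-1996861 - 2969545\right) + \sqrt{36968 + 2 \cdot 528} = -4966406 + \sqrt{36968 + 1056} = -4966406 + \sqrt{38024} = -4966406 + 14 \sqrt{194}$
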